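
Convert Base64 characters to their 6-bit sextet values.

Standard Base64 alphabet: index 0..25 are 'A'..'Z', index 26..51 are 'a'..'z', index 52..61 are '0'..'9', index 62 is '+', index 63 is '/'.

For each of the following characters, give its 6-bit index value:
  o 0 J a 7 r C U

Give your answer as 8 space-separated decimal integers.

Answer: 40 52 9 26 59 43 2 20

Derivation:
'o': a..z range, 26 + ord('o') − ord('a') = 40
'0': 0..9 range, 52 + ord('0') − ord('0') = 52
'J': A..Z range, ord('J') − ord('A') = 9
'a': a..z range, 26 + ord('a') − ord('a') = 26
'7': 0..9 range, 52 + ord('7') − ord('0') = 59
'r': a..z range, 26 + ord('r') − ord('a') = 43
'C': A..Z range, ord('C') − ord('A') = 2
'U': A..Z range, ord('U') − ord('A') = 20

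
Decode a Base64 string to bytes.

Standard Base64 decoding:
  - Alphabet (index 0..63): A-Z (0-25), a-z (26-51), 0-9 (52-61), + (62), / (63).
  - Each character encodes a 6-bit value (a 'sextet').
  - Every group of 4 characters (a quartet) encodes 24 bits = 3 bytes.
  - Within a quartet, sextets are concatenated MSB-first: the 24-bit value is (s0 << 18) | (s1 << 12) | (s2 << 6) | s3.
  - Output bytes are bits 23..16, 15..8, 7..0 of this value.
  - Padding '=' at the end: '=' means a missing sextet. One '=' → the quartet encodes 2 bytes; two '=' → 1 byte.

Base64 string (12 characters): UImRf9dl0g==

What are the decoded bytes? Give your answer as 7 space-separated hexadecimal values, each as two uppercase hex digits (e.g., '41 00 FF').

Answer: 50 89 91 7F D7 65 D2

Derivation:
After char 0 ('U'=20): chars_in_quartet=1 acc=0x14 bytes_emitted=0
After char 1 ('I'=8): chars_in_quartet=2 acc=0x508 bytes_emitted=0
After char 2 ('m'=38): chars_in_quartet=3 acc=0x14226 bytes_emitted=0
After char 3 ('R'=17): chars_in_quartet=4 acc=0x508991 -> emit 50 89 91, reset; bytes_emitted=3
After char 4 ('f'=31): chars_in_quartet=1 acc=0x1F bytes_emitted=3
After char 5 ('9'=61): chars_in_quartet=2 acc=0x7FD bytes_emitted=3
After char 6 ('d'=29): chars_in_quartet=3 acc=0x1FF5D bytes_emitted=3
After char 7 ('l'=37): chars_in_quartet=4 acc=0x7FD765 -> emit 7F D7 65, reset; bytes_emitted=6
After char 8 ('0'=52): chars_in_quartet=1 acc=0x34 bytes_emitted=6
After char 9 ('g'=32): chars_in_quartet=2 acc=0xD20 bytes_emitted=6
Padding '==': partial quartet acc=0xD20 -> emit D2; bytes_emitted=7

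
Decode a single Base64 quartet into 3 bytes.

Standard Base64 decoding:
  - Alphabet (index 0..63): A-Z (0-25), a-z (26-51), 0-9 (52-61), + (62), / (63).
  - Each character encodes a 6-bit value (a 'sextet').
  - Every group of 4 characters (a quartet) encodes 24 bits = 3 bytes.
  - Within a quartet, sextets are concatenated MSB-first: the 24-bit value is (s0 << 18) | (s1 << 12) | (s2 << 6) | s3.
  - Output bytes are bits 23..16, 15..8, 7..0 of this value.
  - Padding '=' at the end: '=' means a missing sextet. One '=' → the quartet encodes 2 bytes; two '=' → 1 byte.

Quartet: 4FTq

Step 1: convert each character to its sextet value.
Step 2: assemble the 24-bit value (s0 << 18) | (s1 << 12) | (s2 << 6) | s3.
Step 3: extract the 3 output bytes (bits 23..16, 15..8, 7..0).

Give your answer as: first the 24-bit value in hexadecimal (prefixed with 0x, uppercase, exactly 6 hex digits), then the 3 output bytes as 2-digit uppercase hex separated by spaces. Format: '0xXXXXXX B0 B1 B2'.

Answer: 0xE054EA E0 54 EA

Derivation:
Sextets: 4=56, F=5, T=19, q=42
24-bit: (56<<18) | (5<<12) | (19<<6) | 42
      = 0xE00000 | 0x005000 | 0x0004C0 | 0x00002A
      = 0xE054EA
Bytes: (v>>16)&0xFF=E0, (v>>8)&0xFF=54, v&0xFF=EA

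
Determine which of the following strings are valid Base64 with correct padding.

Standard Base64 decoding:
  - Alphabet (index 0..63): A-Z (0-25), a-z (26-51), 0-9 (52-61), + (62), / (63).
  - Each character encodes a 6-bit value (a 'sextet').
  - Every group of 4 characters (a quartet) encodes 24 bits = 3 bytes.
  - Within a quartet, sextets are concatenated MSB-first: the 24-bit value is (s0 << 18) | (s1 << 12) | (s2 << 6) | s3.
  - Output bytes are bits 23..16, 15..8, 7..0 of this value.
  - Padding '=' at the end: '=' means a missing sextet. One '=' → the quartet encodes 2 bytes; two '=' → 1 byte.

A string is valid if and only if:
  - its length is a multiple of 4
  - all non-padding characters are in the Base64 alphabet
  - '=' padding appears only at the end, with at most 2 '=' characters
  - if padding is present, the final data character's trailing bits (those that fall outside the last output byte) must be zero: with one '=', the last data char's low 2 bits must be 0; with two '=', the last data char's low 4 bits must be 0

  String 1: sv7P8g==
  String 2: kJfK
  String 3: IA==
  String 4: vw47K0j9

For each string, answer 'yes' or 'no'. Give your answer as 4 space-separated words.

Answer: yes yes yes yes

Derivation:
String 1: 'sv7P8g==' → valid
String 2: 'kJfK' → valid
String 3: 'IA==' → valid
String 4: 'vw47K0j9' → valid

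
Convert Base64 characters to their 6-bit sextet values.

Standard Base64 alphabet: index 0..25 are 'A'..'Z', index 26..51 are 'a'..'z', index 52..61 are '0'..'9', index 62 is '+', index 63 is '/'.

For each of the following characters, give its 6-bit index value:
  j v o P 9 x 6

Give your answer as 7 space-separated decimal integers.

Answer: 35 47 40 15 61 49 58

Derivation:
'j': a..z range, 26 + ord('j') − ord('a') = 35
'v': a..z range, 26 + ord('v') − ord('a') = 47
'o': a..z range, 26 + ord('o') − ord('a') = 40
'P': A..Z range, ord('P') − ord('A') = 15
'9': 0..9 range, 52 + ord('9') − ord('0') = 61
'x': a..z range, 26 + ord('x') − ord('a') = 49
'6': 0..9 range, 52 + ord('6') − ord('0') = 58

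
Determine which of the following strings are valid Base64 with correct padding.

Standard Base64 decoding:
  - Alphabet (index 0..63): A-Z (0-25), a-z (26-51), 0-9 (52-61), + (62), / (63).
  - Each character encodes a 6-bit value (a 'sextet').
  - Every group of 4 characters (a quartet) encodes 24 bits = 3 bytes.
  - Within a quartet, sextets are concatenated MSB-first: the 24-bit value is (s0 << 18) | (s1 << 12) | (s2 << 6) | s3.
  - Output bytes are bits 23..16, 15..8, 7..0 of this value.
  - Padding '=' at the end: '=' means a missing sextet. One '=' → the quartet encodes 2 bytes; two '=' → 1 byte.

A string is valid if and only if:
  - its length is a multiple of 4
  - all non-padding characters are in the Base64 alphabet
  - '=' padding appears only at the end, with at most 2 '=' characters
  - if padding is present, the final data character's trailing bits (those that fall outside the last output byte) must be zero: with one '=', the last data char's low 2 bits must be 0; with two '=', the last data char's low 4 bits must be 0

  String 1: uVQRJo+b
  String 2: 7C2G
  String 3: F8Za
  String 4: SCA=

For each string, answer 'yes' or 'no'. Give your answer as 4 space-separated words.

String 1: 'uVQRJo+b' → valid
String 2: '7C2G' → valid
String 3: 'F8Za' → valid
String 4: 'SCA=' → valid

Answer: yes yes yes yes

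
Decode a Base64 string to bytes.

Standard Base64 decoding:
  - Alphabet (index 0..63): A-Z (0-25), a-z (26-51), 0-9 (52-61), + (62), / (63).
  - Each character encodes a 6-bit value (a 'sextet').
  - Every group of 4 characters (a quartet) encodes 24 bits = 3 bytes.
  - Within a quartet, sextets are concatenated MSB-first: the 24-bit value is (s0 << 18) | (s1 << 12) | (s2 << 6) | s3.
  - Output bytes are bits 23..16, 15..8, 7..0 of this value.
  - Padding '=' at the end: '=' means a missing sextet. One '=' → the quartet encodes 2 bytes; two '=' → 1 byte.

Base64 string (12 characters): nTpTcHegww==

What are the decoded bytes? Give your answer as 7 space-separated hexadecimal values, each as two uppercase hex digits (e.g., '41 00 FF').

After char 0 ('n'=39): chars_in_quartet=1 acc=0x27 bytes_emitted=0
After char 1 ('T'=19): chars_in_quartet=2 acc=0x9D3 bytes_emitted=0
After char 2 ('p'=41): chars_in_quartet=3 acc=0x274E9 bytes_emitted=0
After char 3 ('T'=19): chars_in_quartet=4 acc=0x9D3A53 -> emit 9D 3A 53, reset; bytes_emitted=3
After char 4 ('c'=28): chars_in_quartet=1 acc=0x1C bytes_emitted=3
After char 5 ('H'=7): chars_in_quartet=2 acc=0x707 bytes_emitted=3
After char 6 ('e'=30): chars_in_quartet=3 acc=0x1C1DE bytes_emitted=3
After char 7 ('g'=32): chars_in_quartet=4 acc=0x7077A0 -> emit 70 77 A0, reset; bytes_emitted=6
After char 8 ('w'=48): chars_in_quartet=1 acc=0x30 bytes_emitted=6
After char 9 ('w'=48): chars_in_quartet=2 acc=0xC30 bytes_emitted=6
Padding '==': partial quartet acc=0xC30 -> emit C3; bytes_emitted=7

Answer: 9D 3A 53 70 77 A0 C3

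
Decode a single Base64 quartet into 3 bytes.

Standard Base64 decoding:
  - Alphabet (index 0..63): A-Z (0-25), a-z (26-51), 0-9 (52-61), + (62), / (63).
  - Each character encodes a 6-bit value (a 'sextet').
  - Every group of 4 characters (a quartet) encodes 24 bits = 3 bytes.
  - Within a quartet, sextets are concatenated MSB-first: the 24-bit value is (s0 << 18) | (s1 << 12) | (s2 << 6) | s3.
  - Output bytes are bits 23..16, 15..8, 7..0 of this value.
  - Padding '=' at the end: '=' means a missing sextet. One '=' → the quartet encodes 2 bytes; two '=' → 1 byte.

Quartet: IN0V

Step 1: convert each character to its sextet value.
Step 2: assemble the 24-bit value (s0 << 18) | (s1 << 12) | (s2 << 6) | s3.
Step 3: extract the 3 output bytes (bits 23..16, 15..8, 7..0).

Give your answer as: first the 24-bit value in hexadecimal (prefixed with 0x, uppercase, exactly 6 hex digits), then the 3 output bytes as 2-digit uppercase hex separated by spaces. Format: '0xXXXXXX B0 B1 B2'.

Answer: 0x20DD15 20 DD 15

Derivation:
Sextets: I=8, N=13, 0=52, V=21
24-bit: (8<<18) | (13<<12) | (52<<6) | 21
      = 0x200000 | 0x00D000 | 0x000D00 | 0x000015
      = 0x20DD15
Bytes: (v>>16)&0xFF=20, (v>>8)&0xFF=DD, v&0xFF=15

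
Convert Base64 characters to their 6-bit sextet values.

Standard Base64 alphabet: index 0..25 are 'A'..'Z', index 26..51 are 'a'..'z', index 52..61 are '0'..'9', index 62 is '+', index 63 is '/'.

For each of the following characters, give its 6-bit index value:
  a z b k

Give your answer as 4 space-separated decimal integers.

'a': a..z range, 26 + ord('a') − ord('a') = 26
'z': a..z range, 26 + ord('z') − ord('a') = 51
'b': a..z range, 26 + ord('b') − ord('a') = 27
'k': a..z range, 26 + ord('k') − ord('a') = 36

Answer: 26 51 27 36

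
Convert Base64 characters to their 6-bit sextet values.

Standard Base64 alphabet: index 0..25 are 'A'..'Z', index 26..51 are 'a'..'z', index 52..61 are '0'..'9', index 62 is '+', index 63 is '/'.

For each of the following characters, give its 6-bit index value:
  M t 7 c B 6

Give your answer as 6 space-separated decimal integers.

Answer: 12 45 59 28 1 58

Derivation:
'M': A..Z range, ord('M') − ord('A') = 12
't': a..z range, 26 + ord('t') − ord('a') = 45
'7': 0..9 range, 52 + ord('7') − ord('0') = 59
'c': a..z range, 26 + ord('c') − ord('a') = 28
'B': A..Z range, ord('B') − ord('A') = 1
'6': 0..9 range, 52 + ord('6') − ord('0') = 58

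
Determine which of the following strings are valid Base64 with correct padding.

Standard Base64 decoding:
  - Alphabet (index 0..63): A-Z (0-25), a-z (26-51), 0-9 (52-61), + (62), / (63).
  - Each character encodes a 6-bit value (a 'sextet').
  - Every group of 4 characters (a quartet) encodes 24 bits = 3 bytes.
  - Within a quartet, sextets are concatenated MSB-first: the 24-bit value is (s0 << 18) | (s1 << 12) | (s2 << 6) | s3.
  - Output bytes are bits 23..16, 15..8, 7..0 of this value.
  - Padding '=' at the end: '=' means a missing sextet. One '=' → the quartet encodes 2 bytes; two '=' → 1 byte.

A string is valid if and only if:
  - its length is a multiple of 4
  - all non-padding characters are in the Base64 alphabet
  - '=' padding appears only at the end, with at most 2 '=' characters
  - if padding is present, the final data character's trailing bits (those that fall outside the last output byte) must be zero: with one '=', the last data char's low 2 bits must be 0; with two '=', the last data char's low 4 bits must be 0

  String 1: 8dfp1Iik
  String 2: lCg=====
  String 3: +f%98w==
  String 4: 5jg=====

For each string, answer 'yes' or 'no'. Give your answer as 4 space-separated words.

String 1: '8dfp1Iik' → valid
String 2: 'lCg=====' → invalid (5 pad chars (max 2))
String 3: '+f%98w==' → invalid (bad char(s): ['%'])
String 4: '5jg=====' → invalid (5 pad chars (max 2))

Answer: yes no no no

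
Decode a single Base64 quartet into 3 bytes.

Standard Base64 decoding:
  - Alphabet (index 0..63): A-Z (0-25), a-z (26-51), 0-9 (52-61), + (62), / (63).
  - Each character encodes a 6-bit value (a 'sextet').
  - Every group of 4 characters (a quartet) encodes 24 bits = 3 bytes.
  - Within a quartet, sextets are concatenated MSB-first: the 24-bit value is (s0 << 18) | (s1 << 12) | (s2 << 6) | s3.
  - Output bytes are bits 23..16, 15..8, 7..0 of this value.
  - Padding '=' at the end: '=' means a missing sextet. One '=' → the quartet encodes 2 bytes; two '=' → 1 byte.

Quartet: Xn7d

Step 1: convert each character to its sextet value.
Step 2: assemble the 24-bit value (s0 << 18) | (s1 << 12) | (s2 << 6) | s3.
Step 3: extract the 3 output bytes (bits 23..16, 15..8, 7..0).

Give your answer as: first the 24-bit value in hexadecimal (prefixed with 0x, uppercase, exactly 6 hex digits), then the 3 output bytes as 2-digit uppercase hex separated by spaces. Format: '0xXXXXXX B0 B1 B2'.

Sextets: X=23, n=39, 7=59, d=29
24-bit: (23<<18) | (39<<12) | (59<<6) | 29
      = 0x5C0000 | 0x027000 | 0x000EC0 | 0x00001D
      = 0x5E7EDD
Bytes: (v>>16)&0xFF=5E, (v>>8)&0xFF=7E, v&0xFF=DD

Answer: 0x5E7EDD 5E 7E DD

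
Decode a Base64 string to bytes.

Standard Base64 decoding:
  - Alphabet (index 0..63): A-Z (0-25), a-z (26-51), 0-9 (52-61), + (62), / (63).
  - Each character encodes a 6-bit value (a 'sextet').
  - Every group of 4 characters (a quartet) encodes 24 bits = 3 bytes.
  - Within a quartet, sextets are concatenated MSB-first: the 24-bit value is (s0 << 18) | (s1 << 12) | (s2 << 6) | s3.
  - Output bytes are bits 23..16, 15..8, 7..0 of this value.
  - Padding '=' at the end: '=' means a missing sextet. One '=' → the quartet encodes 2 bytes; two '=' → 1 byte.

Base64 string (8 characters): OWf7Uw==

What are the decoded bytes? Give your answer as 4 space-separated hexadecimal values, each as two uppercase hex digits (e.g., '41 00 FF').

Answer: 39 67 FB 53

Derivation:
After char 0 ('O'=14): chars_in_quartet=1 acc=0xE bytes_emitted=0
After char 1 ('W'=22): chars_in_quartet=2 acc=0x396 bytes_emitted=0
After char 2 ('f'=31): chars_in_quartet=3 acc=0xE59F bytes_emitted=0
After char 3 ('7'=59): chars_in_quartet=4 acc=0x3967FB -> emit 39 67 FB, reset; bytes_emitted=3
After char 4 ('U'=20): chars_in_quartet=1 acc=0x14 bytes_emitted=3
After char 5 ('w'=48): chars_in_quartet=2 acc=0x530 bytes_emitted=3
Padding '==': partial quartet acc=0x530 -> emit 53; bytes_emitted=4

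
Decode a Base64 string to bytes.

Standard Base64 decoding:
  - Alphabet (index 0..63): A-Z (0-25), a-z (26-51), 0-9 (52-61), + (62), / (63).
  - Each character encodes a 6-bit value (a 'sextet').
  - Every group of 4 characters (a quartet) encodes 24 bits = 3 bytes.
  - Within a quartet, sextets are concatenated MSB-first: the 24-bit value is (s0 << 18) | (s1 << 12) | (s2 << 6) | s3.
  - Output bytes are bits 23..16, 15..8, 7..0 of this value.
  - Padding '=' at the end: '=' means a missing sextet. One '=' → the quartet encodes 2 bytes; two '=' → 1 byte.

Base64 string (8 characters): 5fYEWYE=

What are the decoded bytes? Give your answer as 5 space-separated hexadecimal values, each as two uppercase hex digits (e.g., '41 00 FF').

After char 0 ('5'=57): chars_in_quartet=1 acc=0x39 bytes_emitted=0
After char 1 ('f'=31): chars_in_quartet=2 acc=0xE5F bytes_emitted=0
After char 2 ('Y'=24): chars_in_quartet=3 acc=0x397D8 bytes_emitted=0
After char 3 ('E'=4): chars_in_quartet=4 acc=0xE5F604 -> emit E5 F6 04, reset; bytes_emitted=3
After char 4 ('W'=22): chars_in_quartet=1 acc=0x16 bytes_emitted=3
After char 5 ('Y'=24): chars_in_quartet=2 acc=0x598 bytes_emitted=3
After char 6 ('E'=4): chars_in_quartet=3 acc=0x16604 bytes_emitted=3
Padding '=': partial quartet acc=0x16604 -> emit 59 81; bytes_emitted=5

Answer: E5 F6 04 59 81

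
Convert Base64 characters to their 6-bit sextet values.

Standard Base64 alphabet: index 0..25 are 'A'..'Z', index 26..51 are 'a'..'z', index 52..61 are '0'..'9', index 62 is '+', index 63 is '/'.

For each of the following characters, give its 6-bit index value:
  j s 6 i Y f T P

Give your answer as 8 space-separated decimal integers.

Answer: 35 44 58 34 24 31 19 15

Derivation:
'j': a..z range, 26 + ord('j') − ord('a') = 35
's': a..z range, 26 + ord('s') − ord('a') = 44
'6': 0..9 range, 52 + ord('6') − ord('0') = 58
'i': a..z range, 26 + ord('i') − ord('a') = 34
'Y': A..Z range, ord('Y') − ord('A') = 24
'f': a..z range, 26 + ord('f') − ord('a') = 31
'T': A..Z range, ord('T') − ord('A') = 19
'P': A..Z range, ord('P') − ord('A') = 15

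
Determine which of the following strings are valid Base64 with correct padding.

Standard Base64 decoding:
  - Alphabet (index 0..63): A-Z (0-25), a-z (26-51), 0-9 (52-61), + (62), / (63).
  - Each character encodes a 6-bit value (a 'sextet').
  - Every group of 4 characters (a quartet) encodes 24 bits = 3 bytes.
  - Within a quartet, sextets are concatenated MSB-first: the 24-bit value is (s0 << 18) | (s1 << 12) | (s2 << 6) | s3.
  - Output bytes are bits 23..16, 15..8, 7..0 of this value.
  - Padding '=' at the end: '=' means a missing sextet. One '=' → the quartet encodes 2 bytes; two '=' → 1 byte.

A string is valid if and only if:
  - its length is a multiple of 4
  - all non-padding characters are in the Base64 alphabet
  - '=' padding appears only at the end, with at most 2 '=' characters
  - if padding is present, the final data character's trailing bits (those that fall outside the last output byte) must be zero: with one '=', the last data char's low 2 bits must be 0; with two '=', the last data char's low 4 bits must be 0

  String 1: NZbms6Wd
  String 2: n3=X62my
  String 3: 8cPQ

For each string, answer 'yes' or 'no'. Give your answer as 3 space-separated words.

String 1: 'NZbms6Wd' → valid
String 2: 'n3=X62my' → invalid (bad char(s): ['=']; '=' in middle)
String 3: '8cPQ' → valid

Answer: yes no yes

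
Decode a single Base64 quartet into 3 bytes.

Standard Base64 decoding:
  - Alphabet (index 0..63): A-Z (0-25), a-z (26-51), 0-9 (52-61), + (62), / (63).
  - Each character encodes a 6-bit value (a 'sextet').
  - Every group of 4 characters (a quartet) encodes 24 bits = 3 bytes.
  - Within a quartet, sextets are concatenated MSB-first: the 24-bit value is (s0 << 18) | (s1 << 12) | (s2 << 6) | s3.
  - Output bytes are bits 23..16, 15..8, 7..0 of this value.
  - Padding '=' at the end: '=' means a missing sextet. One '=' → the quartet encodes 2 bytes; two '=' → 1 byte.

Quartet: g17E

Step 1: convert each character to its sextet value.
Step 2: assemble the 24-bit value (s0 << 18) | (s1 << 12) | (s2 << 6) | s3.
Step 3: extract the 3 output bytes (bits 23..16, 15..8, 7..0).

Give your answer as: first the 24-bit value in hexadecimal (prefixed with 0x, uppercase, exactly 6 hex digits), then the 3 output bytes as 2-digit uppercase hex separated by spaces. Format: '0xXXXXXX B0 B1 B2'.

Sextets: g=32, 1=53, 7=59, E=4
24-bit: (32<<18) | (53<<12) | (59<<6) | 4
      = 0x800000 | 0x035000 | 0x000EC0 | 0x000004
      = 0x835EC4
Bytes: (v>>16)&0xFF=83, (v>>8)&0xFF=5E, v&0xFF=C4

Answer: 0x835EC4 83 5E C4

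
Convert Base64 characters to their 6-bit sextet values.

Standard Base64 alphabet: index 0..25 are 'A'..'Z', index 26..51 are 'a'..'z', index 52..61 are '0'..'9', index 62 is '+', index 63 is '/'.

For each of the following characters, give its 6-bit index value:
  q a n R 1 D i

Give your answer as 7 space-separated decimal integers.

Answer: 42 26 39 17 53 3 34

Derivation:
'q': a..z range, 26 + ord('q') − ord('a') = 42
'a': a..z range, 26 + ord('a') − ord('a') = 26
'n': a..z range, 26 + ord('n') − ord('a') = 39
'R': A..Z range, ord('R') − ord('A') = 17
'1': 0..9 range, 52 + ord('1') − ord('0') = 53
'D': A..Z range, ord('D') − ord('A') = 3
'i': a..z range, 26 + ord('i') − ord('a') = 34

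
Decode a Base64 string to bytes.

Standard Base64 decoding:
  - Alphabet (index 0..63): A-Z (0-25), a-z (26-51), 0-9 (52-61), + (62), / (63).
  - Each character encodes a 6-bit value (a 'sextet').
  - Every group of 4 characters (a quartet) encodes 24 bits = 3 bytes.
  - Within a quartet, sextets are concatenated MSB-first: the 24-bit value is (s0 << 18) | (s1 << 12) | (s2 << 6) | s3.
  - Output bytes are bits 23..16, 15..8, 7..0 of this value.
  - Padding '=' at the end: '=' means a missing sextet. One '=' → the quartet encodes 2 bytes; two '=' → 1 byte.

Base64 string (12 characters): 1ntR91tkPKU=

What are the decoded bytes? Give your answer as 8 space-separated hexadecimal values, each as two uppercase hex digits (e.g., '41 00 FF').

After char 0 ('1'=53): chars_in_quartet=1 acc=0x35 bytes_emitted=0
After char 1 ('n'=39): chars_in_quartet=2 acc=0xD67 bytes_emitted=0
After char 2 ('t'=45): chars_in_quartet=3 acc=0x359ED bytes_emitted=0
After char 3 ('R'=17): chars_in_quartet=4 acc=0xD67B51 -> emit D6 7B 51, reset; bytes_emitted=3
After char 4 ('9'=61): chars_in_quartet=1 acc=0x3D bytes_emitted=3
After char 5 ('1'=53): chars_in_quartet=2 acc=0xF75 bytes_emitted=3
After char 6 ('t'=45): chars_in_quartet=3 acc=0x3DD6D bytes_emitted=3
After char 7 ('k'=36): chars_in_quartet=4 acc=0xF75B64 -> emit F7 5B 64, reset; bytes_emitted=6
After char 8 ('P'=15): chars_in_quartet=1 acc=0xF bytes_emitted=6
After char 9 ('K'=10): chars_in_quartet=2 acc=0x3CA bytes_emitted=6
After char 10 ('U'=20): chars_in_quartet=3 acc=0xF294 bytes_emitted=6
Padding '=': partial quartet acc=0xF294 -> emit 3C A5; bytes_emitted=8

Answer: D6 7B 51 F7 5B 64 3C A5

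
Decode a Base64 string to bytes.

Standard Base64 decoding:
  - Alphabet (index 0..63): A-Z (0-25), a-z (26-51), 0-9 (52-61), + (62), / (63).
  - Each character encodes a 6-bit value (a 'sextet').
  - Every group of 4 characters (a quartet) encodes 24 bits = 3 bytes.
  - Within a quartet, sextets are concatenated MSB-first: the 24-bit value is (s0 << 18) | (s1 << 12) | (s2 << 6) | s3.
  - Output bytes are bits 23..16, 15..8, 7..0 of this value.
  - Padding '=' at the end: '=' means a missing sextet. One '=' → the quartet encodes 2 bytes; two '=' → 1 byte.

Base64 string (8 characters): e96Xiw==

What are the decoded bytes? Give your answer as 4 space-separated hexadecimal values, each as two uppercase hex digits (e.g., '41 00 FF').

Answer: 7B DE 97 8B

Derivation:
After char 0 ('e'=30): chars_in_quartet=1 acc=0x1E bytes_emitted=0
After char 1 ('9'=61): chars_in_quartet=2 acc=0x7BD bytes_emitted=0
After char 2 ('6'=58): chars_in_quartet=3 acc=0x1EF7A bytes_emitted=0
After char 3 ('X'=23): chars_in_quartet=4 acc=0x7BDE97 -> emit 7B DE 97, reset; bytes_emitted=3
After char 4 ('i'=34): chars_in_quartet=1 acc=0x22 bytes_emitted=3
After char 5 ('w'=48): chars_in_quartet=2 acc=0x8B0 bytes_emitted=3
Padding '==': partial quartet acc=0x8B0 -> emit 8B; bytes_emitted=4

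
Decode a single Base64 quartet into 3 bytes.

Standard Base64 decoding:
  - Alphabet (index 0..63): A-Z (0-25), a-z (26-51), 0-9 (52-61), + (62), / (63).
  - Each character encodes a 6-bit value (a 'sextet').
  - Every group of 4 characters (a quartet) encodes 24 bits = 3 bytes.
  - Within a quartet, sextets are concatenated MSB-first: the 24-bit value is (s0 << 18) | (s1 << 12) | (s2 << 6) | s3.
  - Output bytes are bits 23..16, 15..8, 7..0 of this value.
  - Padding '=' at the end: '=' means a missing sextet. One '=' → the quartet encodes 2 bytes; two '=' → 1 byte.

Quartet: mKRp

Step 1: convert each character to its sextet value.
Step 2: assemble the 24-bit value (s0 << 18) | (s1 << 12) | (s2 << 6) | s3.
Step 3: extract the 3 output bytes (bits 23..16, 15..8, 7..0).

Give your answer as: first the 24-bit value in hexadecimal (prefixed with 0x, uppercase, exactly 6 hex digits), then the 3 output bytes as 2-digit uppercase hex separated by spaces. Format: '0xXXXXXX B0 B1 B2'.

Answer: 0x98A469 98 A4 69

Derivation:
Sextets: m=38, K=10, R=17, p=41
24-bit: (38<<18) | (10<<12) | (17<<6) | 41
      = 0x980000 | 0x00A000 | 0x000440 | 0x000029
      = 0x98A469
Bytes: (v>>16)&0xFF=98, (v>>8)&0xFF=A4, v&0xFF=69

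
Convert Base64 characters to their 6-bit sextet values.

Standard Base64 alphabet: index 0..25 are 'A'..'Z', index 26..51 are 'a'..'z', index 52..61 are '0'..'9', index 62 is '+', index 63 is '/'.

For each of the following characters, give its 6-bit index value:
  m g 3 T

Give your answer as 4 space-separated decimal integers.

Answer: 38 32 55 19

Derivation:
'm': a..z range, 26 + ord('m') − ord('a') = 38
'g': a..z range, 26 + ord('g') − ord('a') = 32
'3': 0..9 range, 52 + ord('3') − ord('0') = 55
'T': A..Z range, ord('T') − ord('A') = 19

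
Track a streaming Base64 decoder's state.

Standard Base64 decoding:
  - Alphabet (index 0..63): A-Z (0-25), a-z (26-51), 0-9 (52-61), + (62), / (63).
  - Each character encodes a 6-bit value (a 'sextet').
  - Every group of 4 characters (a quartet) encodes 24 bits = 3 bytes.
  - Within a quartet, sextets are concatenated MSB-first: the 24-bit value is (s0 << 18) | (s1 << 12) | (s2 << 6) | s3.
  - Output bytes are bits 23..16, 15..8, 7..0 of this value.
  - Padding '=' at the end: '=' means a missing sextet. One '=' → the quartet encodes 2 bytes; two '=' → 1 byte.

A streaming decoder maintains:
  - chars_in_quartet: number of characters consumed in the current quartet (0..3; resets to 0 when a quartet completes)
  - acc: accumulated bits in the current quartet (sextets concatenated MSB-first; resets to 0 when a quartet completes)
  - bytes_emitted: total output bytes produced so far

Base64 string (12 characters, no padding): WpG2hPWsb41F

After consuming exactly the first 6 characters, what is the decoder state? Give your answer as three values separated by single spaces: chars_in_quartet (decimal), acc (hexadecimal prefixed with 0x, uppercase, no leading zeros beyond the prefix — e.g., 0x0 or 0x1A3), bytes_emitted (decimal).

Answer: 2 0x84F 3

Derivation:
After char 0 ('W'=22): chars_in_quartet=1 acc=0x16 bytes_emitted=0
After char 1 ('p'=41): chars_in_quartet=2 acc=0x5A9 bytes_emitted=0
After char 2 ('G'=6): chars_in_quartet=3 acc=0x16A46 bytes_emitted=0
After char 3 ('2'=54): chars_in_quartet=4 acc=0x5A91B6 -> emit 5A 91 B6, reset; bytes_emitted=3
After char 4 ('h'=33): chars_in_quartet=1 acc=0x21 bytes_emitted=3
After char 5 ('P'=15): chars_in_quartet=2 acc=0x84F bytes_emitted=3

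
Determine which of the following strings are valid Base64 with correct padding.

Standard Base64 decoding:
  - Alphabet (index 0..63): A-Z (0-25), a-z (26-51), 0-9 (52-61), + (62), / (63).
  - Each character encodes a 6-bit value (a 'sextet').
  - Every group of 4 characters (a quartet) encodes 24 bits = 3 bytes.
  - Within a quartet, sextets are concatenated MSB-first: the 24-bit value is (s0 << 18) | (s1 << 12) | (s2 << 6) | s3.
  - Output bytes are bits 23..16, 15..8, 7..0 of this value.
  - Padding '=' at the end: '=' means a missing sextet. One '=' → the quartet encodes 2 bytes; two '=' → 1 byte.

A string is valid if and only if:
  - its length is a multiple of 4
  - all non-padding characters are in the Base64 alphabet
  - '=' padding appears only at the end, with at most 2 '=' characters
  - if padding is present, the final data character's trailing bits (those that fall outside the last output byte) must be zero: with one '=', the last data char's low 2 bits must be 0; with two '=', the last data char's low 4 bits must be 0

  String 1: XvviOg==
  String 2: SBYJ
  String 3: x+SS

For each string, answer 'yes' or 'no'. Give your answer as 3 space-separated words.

String 1: 'XvviOg==' → valid
String 2: 'SBYJ' → valid
String 3: 'x+SS' → valid

Answer: yes yes yes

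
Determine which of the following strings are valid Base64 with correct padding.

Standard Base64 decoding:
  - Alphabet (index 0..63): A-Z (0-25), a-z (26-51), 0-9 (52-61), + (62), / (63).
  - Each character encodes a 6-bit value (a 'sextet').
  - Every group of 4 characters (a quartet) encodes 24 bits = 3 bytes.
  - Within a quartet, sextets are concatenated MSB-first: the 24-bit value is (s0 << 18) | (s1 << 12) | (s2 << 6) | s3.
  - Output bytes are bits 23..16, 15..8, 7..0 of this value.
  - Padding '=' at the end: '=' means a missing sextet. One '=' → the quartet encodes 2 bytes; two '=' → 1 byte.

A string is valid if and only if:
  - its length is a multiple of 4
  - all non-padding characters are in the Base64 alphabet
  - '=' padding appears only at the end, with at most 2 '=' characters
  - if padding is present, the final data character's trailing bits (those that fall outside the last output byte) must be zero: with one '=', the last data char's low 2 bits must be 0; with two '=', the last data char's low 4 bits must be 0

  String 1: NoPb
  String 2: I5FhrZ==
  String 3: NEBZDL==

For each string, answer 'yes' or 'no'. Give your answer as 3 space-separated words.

Answer: yes no no

Derivation:
String 1: 'NoPb' → valid
String 2: 'I5FhrZ==' → invalid (bad trailing bits)
String 3: 'NEBZDL==' → invalid (bad trailing bits)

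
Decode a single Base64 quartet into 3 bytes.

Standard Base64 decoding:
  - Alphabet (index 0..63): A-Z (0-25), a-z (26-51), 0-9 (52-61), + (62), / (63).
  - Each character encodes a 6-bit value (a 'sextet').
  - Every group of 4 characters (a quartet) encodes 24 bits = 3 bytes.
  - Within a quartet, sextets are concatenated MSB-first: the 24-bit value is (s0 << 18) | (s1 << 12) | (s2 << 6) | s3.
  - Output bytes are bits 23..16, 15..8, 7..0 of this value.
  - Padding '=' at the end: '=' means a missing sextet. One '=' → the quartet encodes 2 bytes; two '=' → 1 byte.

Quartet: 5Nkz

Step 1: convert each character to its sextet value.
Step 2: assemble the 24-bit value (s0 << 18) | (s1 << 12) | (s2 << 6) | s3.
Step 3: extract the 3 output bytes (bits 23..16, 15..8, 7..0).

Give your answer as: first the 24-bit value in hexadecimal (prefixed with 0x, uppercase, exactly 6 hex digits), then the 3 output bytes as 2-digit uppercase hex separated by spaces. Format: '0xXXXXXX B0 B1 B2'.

Answer: 0xE4D933 E4 D9 33

Derivation:
Sextets: 5=57, N=13, k=36, z=51
24-bit: (57<<18) | (13<<12) | (36<<6) | 51
      = 0xE40000 | 0x00D000 | 0x000900 | 0x000033
      = 0xE4D933
Bytes: (v>>16)&0xFF=E4, (v>>8)&0xFF=D9, v&0xFF=33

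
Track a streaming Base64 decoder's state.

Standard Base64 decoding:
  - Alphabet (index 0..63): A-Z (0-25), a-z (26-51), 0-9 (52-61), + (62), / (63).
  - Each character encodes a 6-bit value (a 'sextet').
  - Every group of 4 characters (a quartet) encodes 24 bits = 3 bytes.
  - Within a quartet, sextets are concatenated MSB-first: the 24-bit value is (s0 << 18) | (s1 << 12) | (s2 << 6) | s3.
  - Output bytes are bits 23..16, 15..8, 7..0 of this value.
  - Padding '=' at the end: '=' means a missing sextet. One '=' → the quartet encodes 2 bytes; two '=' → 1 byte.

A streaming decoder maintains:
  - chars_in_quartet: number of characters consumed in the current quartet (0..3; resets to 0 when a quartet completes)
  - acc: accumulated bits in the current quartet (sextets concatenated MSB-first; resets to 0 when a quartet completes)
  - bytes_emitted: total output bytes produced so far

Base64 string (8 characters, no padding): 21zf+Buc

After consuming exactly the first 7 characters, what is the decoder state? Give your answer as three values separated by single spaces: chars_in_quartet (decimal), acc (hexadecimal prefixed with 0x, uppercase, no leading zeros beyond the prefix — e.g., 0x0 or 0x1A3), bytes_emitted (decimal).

Answer: 3 0x3E06E 3

Derivation:
After char 0 ('2'=54): chars_in_quartet=1 acc=0x36 bytes_emitted=0
After char 1 ('1'=53): chars_in_quartet=2 acc=0xDB5 bytes_emitted=0
After char 2 ('z'=51): chars_in_quartet=3 acc=0x36D73 bytes_emitted=0
After char 3 ('f'=31): chars_in_quartet=4 acc=0xDB5CDF -> emit DB 5C DF, reset; bytes_emitted=3
After char 4 ('+'=62): chars_in_quartet=1 acc=0x3E bytes_emitted=3
After char 5 ('B'=1): chars_in_quartet=2 acc=0xF81 bytes_emitted=3
After char 6 ('u'=46): chars_in_quartet=3 acc=0x3E06E bytes_emitted=3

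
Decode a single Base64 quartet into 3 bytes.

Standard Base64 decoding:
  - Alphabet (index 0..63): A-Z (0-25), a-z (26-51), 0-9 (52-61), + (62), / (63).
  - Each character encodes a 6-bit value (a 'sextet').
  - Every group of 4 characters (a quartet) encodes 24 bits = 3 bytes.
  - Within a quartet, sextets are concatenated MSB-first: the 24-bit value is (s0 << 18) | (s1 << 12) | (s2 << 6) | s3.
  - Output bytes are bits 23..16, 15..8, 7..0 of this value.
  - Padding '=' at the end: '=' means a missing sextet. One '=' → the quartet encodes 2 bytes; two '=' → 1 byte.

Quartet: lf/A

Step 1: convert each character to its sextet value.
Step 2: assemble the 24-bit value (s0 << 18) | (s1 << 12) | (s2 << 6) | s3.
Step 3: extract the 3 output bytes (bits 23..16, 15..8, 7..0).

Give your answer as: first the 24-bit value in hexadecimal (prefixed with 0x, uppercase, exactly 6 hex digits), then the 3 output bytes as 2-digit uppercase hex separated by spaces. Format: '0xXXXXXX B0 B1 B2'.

Sextets: l=37, f=31, /=63, A=0
24-bit: (37<<18) | (31<<12) | (63<<6) | 0
      = 0x940000 | 0x01F000 | 0x000FC0 | 0x000000
      = 0x95FFC0
Bytes: (v>>16)&0xFF=95, (v>>8)&0xFF=FF, v&0xFF=C0

Answer: 0x95FFC0 95 FF C0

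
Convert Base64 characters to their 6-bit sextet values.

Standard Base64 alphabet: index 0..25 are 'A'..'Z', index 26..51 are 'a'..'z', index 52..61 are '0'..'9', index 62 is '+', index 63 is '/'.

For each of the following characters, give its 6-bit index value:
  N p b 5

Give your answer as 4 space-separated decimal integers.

Answer: 13 41 27 57

Derivation:
'N': A..Z range, ord('N') − ord('A') = 13
'p': a..z range, 26 + ord('p') − ord('a') = 41
'b': a..z range, 26 + ord('b') − ord('a') = 27
'5': 0..9 range, 52 + ord('5') − ord('0') = 57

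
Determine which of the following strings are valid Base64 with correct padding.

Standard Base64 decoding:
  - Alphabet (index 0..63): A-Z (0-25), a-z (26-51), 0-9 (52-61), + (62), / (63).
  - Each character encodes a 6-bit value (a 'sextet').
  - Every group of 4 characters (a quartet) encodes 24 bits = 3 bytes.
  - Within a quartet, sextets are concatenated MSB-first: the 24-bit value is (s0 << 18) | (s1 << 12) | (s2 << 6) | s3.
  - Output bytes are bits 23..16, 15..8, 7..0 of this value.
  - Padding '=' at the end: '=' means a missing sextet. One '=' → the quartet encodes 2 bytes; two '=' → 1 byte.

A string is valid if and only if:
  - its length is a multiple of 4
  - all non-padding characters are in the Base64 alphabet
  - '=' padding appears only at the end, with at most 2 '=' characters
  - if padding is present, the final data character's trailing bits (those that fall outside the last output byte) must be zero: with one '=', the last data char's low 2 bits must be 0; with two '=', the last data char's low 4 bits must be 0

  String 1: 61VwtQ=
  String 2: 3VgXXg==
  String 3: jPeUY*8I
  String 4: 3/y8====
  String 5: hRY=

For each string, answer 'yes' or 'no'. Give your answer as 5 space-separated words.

Answer: no yes no no yes

Derivation:
String 1: '61VwtQ=' → invalid (len=7 not mult of 4)
String 2: '3VgXXg==' → valid
String 3: 'jPeUY*8I' → invalid (bad char(s): ['*'])
String 4: '3/y8====' → invalid (4 pad chars (max 2))
String 5: 'hRY=' → valid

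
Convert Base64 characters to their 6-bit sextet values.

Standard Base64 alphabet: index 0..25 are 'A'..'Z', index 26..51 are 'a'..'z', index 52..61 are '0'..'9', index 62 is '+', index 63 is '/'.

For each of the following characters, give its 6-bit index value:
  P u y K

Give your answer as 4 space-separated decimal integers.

Answer: 15 46 50 10

Derivation:
'P': A..Z range, ord('P') − ord('A') = 15
'u': a..z range, 26 + ord('u') − ord('a') = 46
'y': a..z range, 26 + ord('y') − ord('a') = 50
'K': A..Z range, ord('K') − ord('A') = 10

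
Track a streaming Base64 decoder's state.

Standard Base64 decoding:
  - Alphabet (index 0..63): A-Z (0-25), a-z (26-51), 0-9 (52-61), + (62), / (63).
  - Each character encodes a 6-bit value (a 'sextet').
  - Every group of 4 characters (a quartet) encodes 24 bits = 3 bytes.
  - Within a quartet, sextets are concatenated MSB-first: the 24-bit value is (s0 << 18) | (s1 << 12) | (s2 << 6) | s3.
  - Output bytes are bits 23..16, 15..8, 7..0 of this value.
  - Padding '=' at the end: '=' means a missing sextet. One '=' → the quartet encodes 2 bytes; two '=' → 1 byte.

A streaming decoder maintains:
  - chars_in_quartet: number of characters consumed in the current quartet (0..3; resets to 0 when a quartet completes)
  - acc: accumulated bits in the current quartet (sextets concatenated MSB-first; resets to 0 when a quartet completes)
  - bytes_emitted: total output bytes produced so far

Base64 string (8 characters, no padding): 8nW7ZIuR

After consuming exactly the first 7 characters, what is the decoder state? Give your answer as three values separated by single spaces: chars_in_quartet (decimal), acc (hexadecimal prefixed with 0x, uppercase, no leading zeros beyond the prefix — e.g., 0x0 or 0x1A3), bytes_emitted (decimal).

After char 0 ('8'=60): chars_in_quartet=1 acc=0x3C bytes_emitted=0
After char 1 ('n'=39): chars_in_quartet=2 acc=0xF27 bytes_emitted=0
After char 2 ('W'=22): chars_in_quartet=3 acc=0x3C9D6 bytes_emitted=0
After char 3 ('7'=59): chars_in_quartet=4 acc=0xF275BB -> emit F2 75 BB, reset; bytes_emitted=3
After char 4 ('Z'=25): chars_in_quartet=1 acc=0x19 bytes_emitted=3
After char 5 ('I'=8): chars_in_quartet=2 acc=0x648 bytes_emitted=3
After char 6 ('u'=46): chars_in_quartet=3 acc=0x1922E bytes_emitted=3

Answer: 3 0x1922E 3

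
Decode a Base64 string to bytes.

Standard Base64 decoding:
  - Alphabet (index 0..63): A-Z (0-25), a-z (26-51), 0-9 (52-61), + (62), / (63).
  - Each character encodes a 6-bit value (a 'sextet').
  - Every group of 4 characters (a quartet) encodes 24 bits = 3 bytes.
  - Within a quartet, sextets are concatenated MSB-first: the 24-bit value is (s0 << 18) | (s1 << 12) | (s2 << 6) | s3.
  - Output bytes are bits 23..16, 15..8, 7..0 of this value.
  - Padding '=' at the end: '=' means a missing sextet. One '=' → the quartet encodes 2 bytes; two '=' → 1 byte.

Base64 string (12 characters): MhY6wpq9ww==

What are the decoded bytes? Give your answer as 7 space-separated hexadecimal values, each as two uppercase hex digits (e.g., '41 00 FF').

After char 0 ('M'=12): chars_in_quartet=1 acc=0xC bytes_emitted=0
After char 1 ('h'=33): chars_in_quartet=2 acc=0x321 bytes_emitted=0
After char 2 ('Y'=24): chars_in_quartet=3 acc=0xC858 bytes_emitted=0
After char 3 ('6'=58): chars_in_quartet=4 acc=0x32163A -> emit 32 16 3A, reset; bytes_emitted=3
After char 4 ('w'=48): chars_in_quartet=1 acc=0x30 bytes_emitted=3
After char 5 ('p'=41): chars_in_quartet=2 acc=0xC29 bytes_emitted=3
After char 6 ('q'=42): chars_in_quartet=3 acc=0x30A6A bytes_emitted=3
After char 7 ('9'=61): chars_in_quartet=4 acc=0xC29ABD -> emit C2 9A BD, reset; bytes_emitted=6
After char 8 ('w'=48): chars_in_quartet=1 acc=0x30 bytes_emitted=6
After char 9 ('w'=48): chars_in_quartet=2 acc=0xC30 bytes_emitted=6
Padding '==': partial quartet acc=0xC30 -> emit C3; bytes_emitted=7

Answer: 32 16 3A C2 9A BD C3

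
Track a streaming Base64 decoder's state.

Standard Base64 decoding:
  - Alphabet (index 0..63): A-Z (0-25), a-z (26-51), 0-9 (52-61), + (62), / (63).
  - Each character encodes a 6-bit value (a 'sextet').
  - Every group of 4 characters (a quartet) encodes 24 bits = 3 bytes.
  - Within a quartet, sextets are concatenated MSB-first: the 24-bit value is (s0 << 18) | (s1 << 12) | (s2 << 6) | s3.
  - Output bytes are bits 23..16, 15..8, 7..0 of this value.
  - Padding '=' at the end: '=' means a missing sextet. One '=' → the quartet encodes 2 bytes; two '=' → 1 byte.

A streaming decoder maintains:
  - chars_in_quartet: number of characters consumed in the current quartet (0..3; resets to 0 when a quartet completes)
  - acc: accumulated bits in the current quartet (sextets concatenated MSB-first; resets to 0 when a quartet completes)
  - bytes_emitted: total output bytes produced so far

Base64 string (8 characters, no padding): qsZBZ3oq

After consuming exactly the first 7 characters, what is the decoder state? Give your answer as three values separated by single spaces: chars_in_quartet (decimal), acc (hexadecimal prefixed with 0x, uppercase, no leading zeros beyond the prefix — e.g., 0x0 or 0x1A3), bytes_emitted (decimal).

Answer: 3 0x19DE8 3

Derivation:
After char 0 ('q'=42): chars_in_quartet=1 acc=0x2A bytes_emitted=0
After char 1 ('s'=44): chars_in_quartet=2 acc=0xAAC bytes_emitted=0
After char 2 ('Z'=25): chars_in_quartet=3 acc=0x2AB19 bytes_emitted=0
After char 3 ('B'=1): chars_in_quartet=4 acc=0xAAC641 -> emit AA C6 41, reset; bytes_emitted=3
After char 4 ('Z'=25): chars_in_quartet=1 acc=0x19 bytes_emitted=3
After char 5 ('3'=55): chars_in_quartet=2 acc=0x677 bytes_emitted=3
After char 6 ('o'=40): chars_in_quartet=3 acc=0x19DE8 bytes_emitted=3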